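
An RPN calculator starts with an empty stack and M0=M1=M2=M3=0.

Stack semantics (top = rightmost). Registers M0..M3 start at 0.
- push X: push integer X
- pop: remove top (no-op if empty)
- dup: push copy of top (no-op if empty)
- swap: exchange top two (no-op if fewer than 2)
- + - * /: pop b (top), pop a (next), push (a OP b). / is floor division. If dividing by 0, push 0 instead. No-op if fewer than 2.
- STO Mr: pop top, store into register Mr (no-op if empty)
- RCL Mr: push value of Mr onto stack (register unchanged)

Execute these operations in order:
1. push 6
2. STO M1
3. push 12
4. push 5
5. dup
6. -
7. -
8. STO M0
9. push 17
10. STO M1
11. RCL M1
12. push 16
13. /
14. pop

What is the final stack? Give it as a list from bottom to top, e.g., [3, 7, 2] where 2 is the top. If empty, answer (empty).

Answer: (empty)

Derivation:
After op 1 (push 6): stack=[6] mem=[0,0,0,0]
After op 2 (STO M1): stack=[empty] mem=[0,6,0,0]
After op 3 (push 12): stack=[12] mem=[0,6,0,0]
After op 4 (push 5): stack=[12,5] mem=[0,6,0,0]
After op 5 (dup): stack=[12,5,5] mem=[0,6,0,0]
After op 6 (-): stack=[12,0] mem=[0,6,0,0]
After op 7 (-): stack=[12] mem=[0,6,0,0]
After op 8 (STO M0): stack=[empty] mem=[12,6,0,0]
After op 9 (push 17): stack=[17] mem=[12,6,0,0]
After op 10 (STO M1): stack=[empty] mem=[12,17,0,0]
After op 11 (RCL M1): stack=[17] mem=[12,17,0,0]
After op 12 (push 16): stack=[17,16] mem=[12,17,0,0]
After op 13 (/): stack=[1] mem=[12,17,0,0]
After op 14 (pop): stack=[empty] mem=[12,17,0,0]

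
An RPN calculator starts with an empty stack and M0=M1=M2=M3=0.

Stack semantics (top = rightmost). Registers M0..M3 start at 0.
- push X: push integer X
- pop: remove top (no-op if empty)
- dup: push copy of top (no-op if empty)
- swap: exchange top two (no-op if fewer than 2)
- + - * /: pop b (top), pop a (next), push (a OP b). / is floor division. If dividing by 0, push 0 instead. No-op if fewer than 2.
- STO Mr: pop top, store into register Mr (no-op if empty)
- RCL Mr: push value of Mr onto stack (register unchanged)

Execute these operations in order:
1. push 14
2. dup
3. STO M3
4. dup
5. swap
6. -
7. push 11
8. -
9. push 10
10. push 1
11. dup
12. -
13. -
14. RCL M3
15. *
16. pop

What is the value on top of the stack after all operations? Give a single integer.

After op 1 (push 14): stack=[14] mem=[0,0,0,0]
After op 2 (dup): stack=[14,14] mem=[0,0,0,0]
After op 3 (STO M3): stack=[14] mem=[0,0,0,14]
After op 4 (dup): stack=[14,14] mem=[0,0,0,14]
After op 5 (swap): stack=[14,14] mem=[0,0,0,14]
After op 6 (-): stack=[0] mem=[0,0,0,14]
After op 7 (push 11): stack=[0,11] mem=[0,0,0,14]
After op 8 (-): stack=[-11] mem=[0,0,0,14]
After op 9 (push 10): stack=[-11,10] mem=[0,0,0,14]
After op 10 (push 1): stack=[-11,10,1] mem=[0,0,0,14]
After op 11 (dup): stack=[-11,10,1,1] mem=[0,0,0,14]
After op 12 (-): stack=[-11,10,0] mem=[0,0,0,14]
After op 13 (-): stack=[-11,10] mem=[0,0,0,14]
After op 14 (RCL M3): stack=[-11,10,14] mem=[0,0,0,14]
After op 15 (*): stack=[-11,140] mem=[0,0,0,14]
After op 16 (pop): stack=[-11] mem=[0,0,0,14]

Answer: -11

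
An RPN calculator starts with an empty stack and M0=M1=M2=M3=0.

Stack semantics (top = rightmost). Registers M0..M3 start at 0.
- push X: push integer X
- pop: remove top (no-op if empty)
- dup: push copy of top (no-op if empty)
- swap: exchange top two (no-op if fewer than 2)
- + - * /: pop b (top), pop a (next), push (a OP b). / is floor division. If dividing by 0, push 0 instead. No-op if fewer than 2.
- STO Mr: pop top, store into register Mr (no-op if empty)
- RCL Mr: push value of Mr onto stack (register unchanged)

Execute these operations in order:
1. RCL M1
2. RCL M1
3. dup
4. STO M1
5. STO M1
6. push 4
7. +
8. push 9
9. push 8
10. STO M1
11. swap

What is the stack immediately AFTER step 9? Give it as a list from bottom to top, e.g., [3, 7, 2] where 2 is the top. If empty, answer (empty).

After op 1 (RCL M1): stack=[0] mem=[0,0,0,0]
After op 2 (RCL M1): stack=[0,0] mem=[0,0,0,0]
After op 3 (dup): stack=[0,0,0] mem=[0,0,0,0]
After op 4 (STO M1): stack=[0,0] mem=[0,0,0,0]
After op 5 (STO M1): stack=[0] mem=[0,0,0,0]
After op 6 (push 4): stack=[0,4] mem=[0,0,0,0]
After op 7 (+): stack=[4] mem=[0,0,0,0]
After op 8 (push 9): stack=[4,9] mem=[0,0,0,0]
After op 9 (push 8): stack=[4,9,8] mem=[0,0,0,0]

[4, 9, 8]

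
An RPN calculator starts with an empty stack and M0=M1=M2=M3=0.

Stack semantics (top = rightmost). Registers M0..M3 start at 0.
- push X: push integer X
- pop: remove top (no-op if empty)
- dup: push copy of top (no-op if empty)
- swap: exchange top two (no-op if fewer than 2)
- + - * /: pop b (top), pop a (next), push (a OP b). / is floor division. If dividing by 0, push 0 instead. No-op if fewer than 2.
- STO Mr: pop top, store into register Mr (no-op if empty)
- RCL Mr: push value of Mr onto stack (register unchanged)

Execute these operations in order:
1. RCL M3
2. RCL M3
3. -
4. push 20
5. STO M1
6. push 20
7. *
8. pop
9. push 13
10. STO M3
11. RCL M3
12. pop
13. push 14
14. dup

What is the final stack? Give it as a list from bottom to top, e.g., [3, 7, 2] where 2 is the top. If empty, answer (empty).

Answer: [14, 14]

Derivation:
After op 1 (RCL M3): stack=[0] mem=[0,0,0,0]
After op 2 (RCL M3): stack=[0,0] mem=[0,0,0,0]
After op 3 (-): stack=[0] mem=[0,0,0,0]
After op 4 (push 20): stack=[0,20] mem=[0,0,0,0]
After op 5 (STO M1): stack=[0] mem=[0,20,0,0]
After op 6 (push 20): stack=[0,20] mem=[0,20,0,0]
After op 7 (*): stack=[0] mem=[0,20,0,0]
After op 8 (pop): stack=[empty] mem=[0,20,0,0]
After op 9 (push 13): stack=[13] mem=[0,20,0,0]
After op 10 (STO M3): stack=[empty] mem=[0,20,0,13]
After op 11 (RCL M3): stack=[13] mem=[0,20,0,13]
After op 12 (pop): stack=[empty] mem=[0,20,0,13]
After op 13 (push 14): stack=[14] mem=[0,20,0,13]
After op 14 (dup): stack=[14,14] mem=[0,20,0,13]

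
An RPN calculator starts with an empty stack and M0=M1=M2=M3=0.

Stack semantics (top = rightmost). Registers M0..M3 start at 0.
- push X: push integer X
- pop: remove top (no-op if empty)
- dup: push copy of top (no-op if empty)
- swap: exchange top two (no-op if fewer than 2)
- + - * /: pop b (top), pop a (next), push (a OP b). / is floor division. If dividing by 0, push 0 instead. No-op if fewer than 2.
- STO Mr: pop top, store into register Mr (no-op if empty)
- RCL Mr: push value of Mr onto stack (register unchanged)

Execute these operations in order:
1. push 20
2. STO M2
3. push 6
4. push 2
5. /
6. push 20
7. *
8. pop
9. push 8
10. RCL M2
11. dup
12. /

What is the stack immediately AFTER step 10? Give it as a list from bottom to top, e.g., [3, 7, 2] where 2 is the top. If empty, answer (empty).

After op 1 (push 20): stack=[20] mem=[0,0,0,0]
After op 2 (STO M2): stack=[empty] mem=[0,0,20,0]
After op 3 (push 6): stack=[6] mem=[0,0,20,0]
After op 4 (push 2): stack=[6,2] mem=[0,0,20,0]
After op 5 (/): stack=[3] mem=[0,0,20,0]
After op 6 (push 20): stack=[3,20] mem=[0,0,20,0]
After op 7 (*): stack=[60] mem=[0,0,20,0]
After op 8 (pop): stack=[empty] mem=[0,0,20,0]
After op 9 (push 8): stack=[8] mem=[0,0,20,0]
After op 10 (RCL M2): stack=[8,20] mem=[0,0,20,0]

[8, 20]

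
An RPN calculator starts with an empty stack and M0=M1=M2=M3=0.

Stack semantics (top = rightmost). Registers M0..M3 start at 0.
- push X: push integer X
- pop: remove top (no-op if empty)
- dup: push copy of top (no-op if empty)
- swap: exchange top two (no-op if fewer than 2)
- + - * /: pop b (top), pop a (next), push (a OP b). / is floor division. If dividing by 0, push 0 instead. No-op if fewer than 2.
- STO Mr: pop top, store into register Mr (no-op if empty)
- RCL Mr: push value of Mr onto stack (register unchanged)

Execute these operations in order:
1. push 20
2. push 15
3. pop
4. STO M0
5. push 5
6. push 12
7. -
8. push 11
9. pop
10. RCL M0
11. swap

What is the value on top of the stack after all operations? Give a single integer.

After op 1 (push 20): stack=[20] mem=[0,0,0,0]
After op 2 (push 15): stack=[20,15] mem=[0,0,0,0]
After op 3 (pop): stack=[20] mem=[0,0,0,0]
After op 4 (STO M0): stack=[empty] mem=[20,0,0,0]
After op 5 (push 5): stack=[5] mem=[20,0,0,0]
After op 6 (push 12): stack=[5,12] mem=[20,0,0,0]
After op 7 (-): stack=[-7] mem=[20,0,0,0]
After op 8 (push 11): stack=[-7,11] mem=[20,0,0,0]
After op 9 (pop): stack=[-7] mem=[20,0,0,0]
After op 10 (RCL M0): stack=[-7,20] mem=[20,0,0,0]
After op 11 (swap): stack=[20,-7] mem=[20,0,0,0]

Answer: -7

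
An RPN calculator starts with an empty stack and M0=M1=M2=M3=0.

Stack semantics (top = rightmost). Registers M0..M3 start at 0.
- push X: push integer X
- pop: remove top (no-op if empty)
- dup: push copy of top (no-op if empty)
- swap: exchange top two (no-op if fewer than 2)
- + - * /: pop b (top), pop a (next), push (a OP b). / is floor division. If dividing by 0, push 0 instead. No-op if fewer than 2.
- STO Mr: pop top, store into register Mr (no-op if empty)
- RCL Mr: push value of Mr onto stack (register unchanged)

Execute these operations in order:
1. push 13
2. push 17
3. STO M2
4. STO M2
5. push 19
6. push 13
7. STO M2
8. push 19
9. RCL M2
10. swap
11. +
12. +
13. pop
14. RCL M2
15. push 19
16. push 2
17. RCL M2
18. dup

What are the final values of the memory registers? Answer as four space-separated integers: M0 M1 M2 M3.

After op 1 (push 13): stack=[13] mem=[0,0,0,0]
After op 2 (push 17): stack=[13,17] mem=[0,0,0,0]
After op 3 (STO M2): stack=[13] mem=[0,0,17,0]
After op 4 (STO M2): stack=[empty] mem=[0,0,13,0]
After op 5 (push 19): stack=[19] mem=[0,0,13,0]
After op 6 (push 13): stack=[19,13] mem=[0,0,13,0]
After op 7 (STO M2): stack=[19] mem=[0,0,13,0]
After op 8 (push 19): stack=[19,19] mem=[0,0,13,0]
After op 9 (RCL M2): stack=[19,19,13] mem=[0,0,13,0]
After op 10 (swap): stack=[19,13,19] mem=[0,0,13,0]
After op 11 (+): stack=[19,32] mem=[0,0,13,0]
After op 12 (+): stack=[51] mem=[0,0,13,0]
After op 13 (pop): stack=[empty] mem=[0,0,13,0]
After op 14 (RCL M2): stack=[13] mem=[0,0,13,0]
After op 15 (push 19): stack=[13,19] mem=[0,0,13,0]
After op 16 (push 2): stack=[13,19,2] mem=[0,0,13,0]
After op 17 (RCL M2): stack=[13,19,2,13] mem=[0,0,13,0]
After op 18 (dup): stack=[13,19,2,13,13] mem=[0,0,13,0]

Answer: 0 0 13 0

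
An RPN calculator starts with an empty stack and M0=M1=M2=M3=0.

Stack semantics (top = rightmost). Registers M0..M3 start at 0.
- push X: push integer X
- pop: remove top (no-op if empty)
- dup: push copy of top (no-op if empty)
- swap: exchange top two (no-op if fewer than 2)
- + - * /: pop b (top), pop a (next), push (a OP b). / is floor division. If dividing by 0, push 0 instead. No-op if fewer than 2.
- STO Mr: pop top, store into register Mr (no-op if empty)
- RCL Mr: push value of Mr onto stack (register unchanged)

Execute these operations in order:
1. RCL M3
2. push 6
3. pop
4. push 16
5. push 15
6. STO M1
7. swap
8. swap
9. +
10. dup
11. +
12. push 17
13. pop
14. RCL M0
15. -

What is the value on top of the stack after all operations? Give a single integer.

Answer: 32

Derivation:
After op 1 (RCL M3): stack=[0] mem=[0,0,0,0]
After op 2 (push 6): stack=[0,6] mem=[0,0,0,0]
After op 3 (pop): stack=[0] mem=[0,0,0,0]
After op 4 (push 16): stack=[0,16] mem=[0,0,0,0]
After op 5 (push 15): stack=[0,16,15] mem=[0,0,0,0]
After op 6 (STO M1): stack=[0,16] mem=[0,15,0,0]
After op 7 (swap): stack=[16,0] mem=[0,15,0,0]
After op 8 (swap): stack=[0,16] mem=[0,15,0,0]
After op 9 (+): stack=[16] mem=[0,15,0,0]
After op 10 (dup): stack=[16,16] mem=[0,15,0,0]
After op 11 (+): stack=[32] mem=[0,15,0,0]
After op 12 (push 17): stack=[32,17] mem=[0,15,0,0]
After op 13 (pop): stack=[32] mem=[0,15,0,0]
After op 14 (RCL M0): stack=[32,0] mem=[0,15,0,0]
After op 15 (-): stack=[32] mem=[0,15,0,0]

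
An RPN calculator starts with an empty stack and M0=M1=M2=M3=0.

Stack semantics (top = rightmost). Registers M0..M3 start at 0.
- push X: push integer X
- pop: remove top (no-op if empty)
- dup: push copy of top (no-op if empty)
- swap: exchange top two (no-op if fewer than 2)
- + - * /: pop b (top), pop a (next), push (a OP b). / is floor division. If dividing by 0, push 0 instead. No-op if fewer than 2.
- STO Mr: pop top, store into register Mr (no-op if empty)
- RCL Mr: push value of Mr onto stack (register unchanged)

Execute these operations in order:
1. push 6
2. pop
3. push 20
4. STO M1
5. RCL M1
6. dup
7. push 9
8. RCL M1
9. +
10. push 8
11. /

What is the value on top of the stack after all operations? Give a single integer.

After op 1 (push 6): stack=[6] mem=[0,0,0,0]
After op 2 (pop): stack=[empty] mem=[0,0,0,0]
After op 3 (push 20): stack=[20] mem=[0,0,0,0]
After op 4 (STO M1): stack=[empty] mem=[0,20,0,0]
After op 5 (RCL M1): stack=[20] mem=[0,20,0,0]
After op 6 (dup): stack=[20,20] mem=[0,20,0,0]
After op 7 (push 9): stack=[20,20,9] mem=[0,20,0,0]
After op 8 (RCL M1): stack=[20,20,9,20] mem=[0,20,0,0]
After op 9 (+): stack=[20,20,29] mem=[0,20,0,0]
After op 10 (push 8): stack=[20,20,29,8] mem=[0,20,0,0]
After op 11 (/): stack=[20,20,3] mem=[0,20,0,0]

Answer: 3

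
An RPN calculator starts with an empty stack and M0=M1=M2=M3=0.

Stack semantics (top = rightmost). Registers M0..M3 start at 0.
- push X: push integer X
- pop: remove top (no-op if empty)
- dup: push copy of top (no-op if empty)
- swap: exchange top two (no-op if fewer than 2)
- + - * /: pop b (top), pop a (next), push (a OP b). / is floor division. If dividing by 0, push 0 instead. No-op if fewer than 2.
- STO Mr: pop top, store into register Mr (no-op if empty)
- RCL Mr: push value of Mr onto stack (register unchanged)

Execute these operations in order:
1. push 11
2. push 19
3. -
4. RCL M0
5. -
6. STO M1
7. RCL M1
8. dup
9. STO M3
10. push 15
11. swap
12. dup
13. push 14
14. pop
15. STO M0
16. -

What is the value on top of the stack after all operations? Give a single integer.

Answer: 23

Derivation:
After op 1 (push 11): stack=[11] mem=[0,0,0,0]
After op 2 (push 19): stack=[11,19] mem=[0,0,0,0]
After op 3 (-): stack=[-8] mem=[0,0,0,0]
After op 4 (RCL M0): stack=[-8,0] mem=[0,0,0,0]
After op 5 (-): stack=[-8] mem=[0,0,0,0]
After op 6 (STO M1): stack=[empty] mem=[0,-8,0,0]
After op 7 (RCL M1): stack=[-8] mem=[0,-8,0,0]
After op 8 (dup): stack=[-8,-8] mem=[0,-8,0,0]
After op 9 (STO M3): stack=[-8] mem=[0,-8,0,-8]
After op 10 (push 15): stack=[-8,15] mem=[0,-8,0,-8]
After op 11 (swap): stack=[15,-8] mem=[0,-8,0,-8]
After op 12 (dup): stack=[15,-8,-8] mem=[0,-8,0,-8]
After op 13 (push 14): stack=[15,-8,-8,14] mem=[0,-8,0,-8]
After op 14 (pop): stack=[15,-8,-8] mem=[0,-8,0,-8]
After op 15 (STO M0): stack=[15,-8] mem=[-8,-8,0,-8]
After op 16 (-): stack=[23] mem=[-8,-8,0,-8]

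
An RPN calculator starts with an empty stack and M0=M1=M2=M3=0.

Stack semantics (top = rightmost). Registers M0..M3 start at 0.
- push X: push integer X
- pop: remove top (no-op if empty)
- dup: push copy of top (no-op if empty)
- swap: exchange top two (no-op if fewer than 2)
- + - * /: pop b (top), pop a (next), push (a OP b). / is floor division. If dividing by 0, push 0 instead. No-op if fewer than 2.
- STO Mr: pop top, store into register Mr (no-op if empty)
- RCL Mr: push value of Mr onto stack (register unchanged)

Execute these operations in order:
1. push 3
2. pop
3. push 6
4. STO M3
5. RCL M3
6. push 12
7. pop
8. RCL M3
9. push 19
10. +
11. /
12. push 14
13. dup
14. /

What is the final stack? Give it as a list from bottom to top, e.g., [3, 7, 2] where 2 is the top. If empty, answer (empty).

After op 1 (push 3): stack=[3] mem=[0,0,0,0]
After op 2 (pop): stack=[empty] mem=[0,0,0,0]
After op 3 (push 6): stack=[6] mem=[0,0,0,0]
After op 4 (STO M3): stack=[empty] mem=[0,0,0,6]
After op 5 (RCL M3): stack=[6] mem=[0,0,0,6]
After op 6 (push 12): stack=[6,12] mem=[0,0,0,6]
After op 7 (pop): stack=[6] mem=[0,0,0,6]
After op 8 (RCL M3): stack=[6,6] mem=[0,0,0,6]
After op 9 (push 19): stack=[6,6,19] mem=[0,0,0,6]
After op 10 (+): stack=[6,25] mem=[0,0,0,6]
After op 11 (/): stack=[0] mem=[0,0,0,6]
After op 12 (push 14): stack=[0,14] mem=[0,0,0,6]
After op 13 (dup): stack=[0,14,14] mem=[0,0,0,6]
After op 14 (/): stack=[0,1] mem=[0,0,0,6]

Answer: [0, 1]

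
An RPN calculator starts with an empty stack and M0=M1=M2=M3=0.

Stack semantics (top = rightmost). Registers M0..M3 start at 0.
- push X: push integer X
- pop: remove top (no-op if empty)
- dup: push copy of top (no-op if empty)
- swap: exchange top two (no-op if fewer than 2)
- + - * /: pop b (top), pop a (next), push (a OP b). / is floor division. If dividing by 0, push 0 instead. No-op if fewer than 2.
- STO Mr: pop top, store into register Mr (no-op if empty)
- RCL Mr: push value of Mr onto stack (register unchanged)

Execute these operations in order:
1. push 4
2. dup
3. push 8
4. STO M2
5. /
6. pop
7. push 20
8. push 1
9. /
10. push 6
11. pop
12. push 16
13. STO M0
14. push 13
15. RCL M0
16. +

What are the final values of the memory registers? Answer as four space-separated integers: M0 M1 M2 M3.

Answer: 16 0 8 0

Derivation:
After op 1 (push 4): stack=[4] mem=[0,0,0,0]
After op 2 (dup): stack=[4,4] mem=[0,0,0,0]
After op 3 (push 8): stack=[4,4,8] mem=[0,0,0,0]
After op 4 (STO M2): stack=[4,4] mem=[0,0,8,0]
After op 5 (/): stack=[1] mem=[0,0,8,0]
After op 6 (pop): stack=[empty] mem=[0,0,8,0]
After op 7 (push 20): stack=[20] mem=[0,0,8,0]
After op 8 (push 1): stack=[20,1] mem=[0,0,8,0]
After op 9 (/): stack=[20] mem=[0,0,8,0]
After op 10 (push 6): stack=[20,6] mem=[0,0,8,0]
After op 11 (pop): stack=[20] mem=[0,0,8,0]
After op 12 (push 16): stack=[20,16] mem=[0,0,8,0]
After op 13 (STO M0): stack=[20] mem=[16,0,8,0]
After op 14 (push 13): stack=[20,13] mem=[16,0,8,0]
After op 15 (RCL M0): stack=[20,13,16] mem=[16,0,8,0]
After op 16 (+): stack=[20,29] mem=[16,0,8,0]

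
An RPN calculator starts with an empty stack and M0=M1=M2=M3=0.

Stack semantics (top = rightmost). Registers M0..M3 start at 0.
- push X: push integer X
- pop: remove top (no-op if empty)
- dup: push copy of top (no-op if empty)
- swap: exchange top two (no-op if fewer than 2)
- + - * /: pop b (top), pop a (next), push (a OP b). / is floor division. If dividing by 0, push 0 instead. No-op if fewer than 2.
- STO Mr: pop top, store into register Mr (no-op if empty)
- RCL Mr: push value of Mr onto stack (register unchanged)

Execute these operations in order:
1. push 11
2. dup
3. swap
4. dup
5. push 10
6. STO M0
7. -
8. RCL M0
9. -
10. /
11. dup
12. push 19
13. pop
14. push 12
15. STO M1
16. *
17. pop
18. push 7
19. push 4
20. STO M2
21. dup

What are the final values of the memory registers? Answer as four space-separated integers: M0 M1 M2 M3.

After op 1 (push 11): stack=[11] mem=[0,0,0,0]
After op 2 (dup): stack=[11,11] mem=[0,0,0,0]
After op 3 (swap): stack=[11,11] mem=[0,0,0,0]
After op 4 (dup): stack=[11,11,11] mem=[0,0,0,0]
After op 5 (push 10): stack=[11,11,11,10] mem=[0,0,0,0]
After op 6 (STO M0): stack=[11,11,11] mem=[10,0,0,0]
After op 7 (-): stack=[11,0] mem=[10,0,0,0]
After op 8 (RCL M0): stack=[11,0,10] mem=[10,0,0,0]
After op 9 (-): stack=[11,-10] mem=[10,0,0,0]
After op 10 (/): stack=[-2] mem=[10,0,0,0]
After op 11 (dup): stack=[-2,-2] mem=[10,0,0,0]
After op 12 (push 19): stack=[-2,-2,19] mem=[10,0,0,0]
After op 13 (pop): stack=[-2,-2] mem=[10,0,0,0]
After op 14 (push 12): stack=[-2,-2,12] mem=[10,0,0,0]
After op 15 (STO M1): stack=[-2,-2] mem=[10,12,0,0]
After op 16 (*): stack=[4] mem=[10,12,0,0]
After op 17 (pop): stack=[empty] mem=[10,12,0,0]
After op 18 (push 7): stack=[7] mem=[10,12,0,0]
After op 19 (push 4): stack=[7,4] mem=[10,12,0,0]
After op 20 (STO M2): stack=[7] mem=[10,12,4,0]
After op 21 (dup): stack=[7,7] mem=[10,12,4,0]

Answer: 10 12 4 0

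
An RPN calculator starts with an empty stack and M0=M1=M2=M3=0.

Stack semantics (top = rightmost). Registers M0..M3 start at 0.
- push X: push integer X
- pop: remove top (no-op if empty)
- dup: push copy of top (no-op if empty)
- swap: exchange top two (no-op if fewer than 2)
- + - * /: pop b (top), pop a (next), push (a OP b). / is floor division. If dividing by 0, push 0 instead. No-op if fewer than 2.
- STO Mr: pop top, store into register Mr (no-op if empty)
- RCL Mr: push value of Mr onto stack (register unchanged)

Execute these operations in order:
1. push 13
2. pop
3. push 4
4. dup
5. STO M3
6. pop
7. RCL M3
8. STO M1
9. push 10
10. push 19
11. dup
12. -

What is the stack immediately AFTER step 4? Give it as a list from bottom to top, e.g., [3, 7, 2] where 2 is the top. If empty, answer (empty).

After op 1 (push 13): stack=[13] mem=[0,0,0,0]
After op 2 (pop): stack=[empty] mem=[0,0,0,0]
After op 3 (push 4): stack=[4] mem=[0,0,0,0]
After op 4 (dup): stack=[4,4] mem=[0,0,0,0]

[4, 4]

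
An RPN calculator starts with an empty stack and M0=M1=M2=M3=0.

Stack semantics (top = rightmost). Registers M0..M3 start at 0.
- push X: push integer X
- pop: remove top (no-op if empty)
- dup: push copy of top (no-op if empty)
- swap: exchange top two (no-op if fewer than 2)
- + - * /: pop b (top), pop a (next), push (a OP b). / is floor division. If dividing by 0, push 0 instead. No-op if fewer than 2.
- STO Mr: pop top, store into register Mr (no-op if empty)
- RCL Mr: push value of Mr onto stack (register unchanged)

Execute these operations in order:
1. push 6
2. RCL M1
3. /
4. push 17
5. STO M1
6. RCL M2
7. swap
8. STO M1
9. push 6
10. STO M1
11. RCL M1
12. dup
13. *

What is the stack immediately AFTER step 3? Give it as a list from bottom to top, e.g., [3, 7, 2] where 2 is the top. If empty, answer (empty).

After op 1 (push 6): stack=[6] mem=[0,0,0,0]
After op 2 (RCL M1): stack=[6,0] mem=[0,0,0,0]
After op 3 (/): stack=[0] mem=[0,0,0,0]

[0]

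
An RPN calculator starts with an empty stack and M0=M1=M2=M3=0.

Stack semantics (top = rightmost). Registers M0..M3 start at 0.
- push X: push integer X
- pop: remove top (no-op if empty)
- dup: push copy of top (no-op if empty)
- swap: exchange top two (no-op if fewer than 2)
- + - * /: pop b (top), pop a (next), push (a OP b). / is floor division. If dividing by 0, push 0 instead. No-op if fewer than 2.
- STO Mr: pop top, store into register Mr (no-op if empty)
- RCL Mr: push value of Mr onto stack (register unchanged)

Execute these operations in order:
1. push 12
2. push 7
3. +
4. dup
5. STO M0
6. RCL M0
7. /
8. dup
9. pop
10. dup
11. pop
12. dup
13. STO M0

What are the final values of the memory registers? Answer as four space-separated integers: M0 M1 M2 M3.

Answer: 1 0 0 0

Derivation:
After op 1 (push 12): stack=[12] mem=[0,0,0,0]
After op 2 (push 7): stack=[12,7] mem=[0,0,0,0]
After op 3 (+): stack=[19] mem=[0,0,0,0]
After op 4 (dup): stack=[19,19] mem=[0,0,0,0]
After op 5 (STO M0): stack=[19] mem=[19,0,0,0]
After op 6 (RCL M0): stack=[19,19] mem=[19,0,0,0]
After op 7 (/): stack=[1] mem=[19,0,0,0]
After op 8 (dup): stack=[1,1] mem=[19,0,0,0]
After op 9 (pop): stack=[1] mem=[19,0,0,0]
After op 10 (dup): stack=[1,1] mem=[19,0,0,0]
After op 11 (pop): stack=[1] mem=[19,0,0,0]
After op 12 (dup): stack=[1,1] mem=[19,0,0,0]
After op 13 (STO M0): stack=[1] mem=[1,0,0,0]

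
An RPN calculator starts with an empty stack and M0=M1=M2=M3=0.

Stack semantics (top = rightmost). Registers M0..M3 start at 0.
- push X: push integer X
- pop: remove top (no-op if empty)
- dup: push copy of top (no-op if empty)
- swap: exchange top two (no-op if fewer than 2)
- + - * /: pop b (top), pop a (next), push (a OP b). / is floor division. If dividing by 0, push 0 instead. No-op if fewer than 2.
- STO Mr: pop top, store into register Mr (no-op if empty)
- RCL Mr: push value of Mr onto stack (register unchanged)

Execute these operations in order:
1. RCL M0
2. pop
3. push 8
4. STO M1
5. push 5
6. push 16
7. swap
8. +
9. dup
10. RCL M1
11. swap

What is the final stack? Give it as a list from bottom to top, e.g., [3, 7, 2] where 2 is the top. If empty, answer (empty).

After op 1 (RCL M0): stack=[0] mem=[0,0,0,0]
After op 2 (pop): stack=[empty] mem=[0,0,0,0]
After op 3 (push 8): stack=[8] mem=[0,0,0,0]
After op 4 (STO M1): stack=[empty] mem=[0,8,0,0]
After op 5 (push 5): stack=[5] mem=[0,8,0,0]
After op 6 (push 16): stack=[5,16] mem=[0,8,0,0]
After op 7 (swap): stack=[16,5] mem=[0,8,0,0]
After op 8 (+): stack=[21] mem=[0,8,0,0]
After op 9 (dup): stack=[21,21] mem=[0,8,0,0]
After op 10 (RCL M1): stack=[21,21,8] mem=[0,8,0,0]
After op 11 (swap): stack=[21,8,21] mem=[0,8,0,0]

Answer: [21, 8, 21]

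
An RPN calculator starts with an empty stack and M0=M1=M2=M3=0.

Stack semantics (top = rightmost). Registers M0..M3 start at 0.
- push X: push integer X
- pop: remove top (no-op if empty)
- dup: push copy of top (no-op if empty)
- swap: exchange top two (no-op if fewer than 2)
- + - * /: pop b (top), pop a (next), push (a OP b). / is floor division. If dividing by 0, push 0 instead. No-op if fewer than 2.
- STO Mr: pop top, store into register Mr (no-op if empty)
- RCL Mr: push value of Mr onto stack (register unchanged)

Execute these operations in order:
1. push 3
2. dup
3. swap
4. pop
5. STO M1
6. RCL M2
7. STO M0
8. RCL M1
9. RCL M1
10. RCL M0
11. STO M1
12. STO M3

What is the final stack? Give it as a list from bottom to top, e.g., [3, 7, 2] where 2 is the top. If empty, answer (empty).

After op 1 (push 3): stack=[3] mem=[0,0,0,0]
After op 2 (dup): stack=[3,3] mem=[0,0,0,0]
After op 3 (swap): stack=[3,3] mem=[0,0,0,0]
After op 4 (pop): stack=[3] mem=[0,0,0,0]
After op 5 (STO M1): stack=[empty] mem=[0,3,0,0]
After op 6 (RCL M2): stack=[0] mem=[0,3,0,0]
After op 7 (STO M0): stack=[empty] mem=[0,3,0,0]
After op 8 (RCL M1): stack=[3] mem=[0,3,0,0]
After op 9 (RCL M1): stack=[3,3] mem=[0,3,0,0]
After op 10 (RCL M0): stack=[3,3,0] mem=[0,3,0,0]
After op 11 (STO M1): stack=[3,3] mem=[0,0,0,0]
After op 12 (STO M3): stack=[3] mem=[0,0,0,3]

Answer: [3]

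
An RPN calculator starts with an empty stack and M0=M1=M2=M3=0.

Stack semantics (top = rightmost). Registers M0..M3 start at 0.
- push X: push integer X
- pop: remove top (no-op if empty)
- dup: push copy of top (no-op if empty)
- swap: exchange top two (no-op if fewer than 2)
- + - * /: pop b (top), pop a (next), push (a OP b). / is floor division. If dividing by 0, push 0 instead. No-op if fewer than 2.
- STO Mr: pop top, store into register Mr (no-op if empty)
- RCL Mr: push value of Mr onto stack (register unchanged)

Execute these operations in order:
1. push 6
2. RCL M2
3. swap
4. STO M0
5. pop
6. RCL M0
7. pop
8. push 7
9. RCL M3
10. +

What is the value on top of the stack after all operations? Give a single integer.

After op 1 (push 6): stack=[6] mem=[0,0,0,0]
After op 2 (RCL M2): stack=[6,0] mem=[0,0,0,0]
After op 3 (swap): stack=[0,6] mem=[0,0,0,0]
After op 4 (STO M0): stack=[0] mem=[6,0,0,0]
After op 5 (pop): stack=[empty] mem=[6,0,0,0]
After op 6 (RCL M0): stack=[6] mem=[6,0,0,0]
After op 7 (pop): stack=[empty] mem=[6,0,0,0]
After op 8 (push 7): stack=[7] mem=[6,0,0,0]
After op 9 (RCL M3): stack=[7,0] mem=[6,0,0,0]
After op 10 (+): stack=[7] mem=[6,0,0,0]

Answer: 7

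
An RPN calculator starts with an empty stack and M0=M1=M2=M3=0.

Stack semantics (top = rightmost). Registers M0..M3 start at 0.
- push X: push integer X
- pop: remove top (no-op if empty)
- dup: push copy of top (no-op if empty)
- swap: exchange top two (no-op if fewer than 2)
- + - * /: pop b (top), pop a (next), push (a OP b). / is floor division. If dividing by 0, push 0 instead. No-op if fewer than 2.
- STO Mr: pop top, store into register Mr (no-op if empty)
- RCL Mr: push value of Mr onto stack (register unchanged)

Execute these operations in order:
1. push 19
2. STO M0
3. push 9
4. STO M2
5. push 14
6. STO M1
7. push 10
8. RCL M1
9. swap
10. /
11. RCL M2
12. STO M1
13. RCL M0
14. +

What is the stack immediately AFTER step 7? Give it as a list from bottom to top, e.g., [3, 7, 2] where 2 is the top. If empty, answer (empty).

After op 1 (push 19): stack=[19] mem=[0,0,0,0]
After op 2 (STO M0): stack=[empty] mem=[19,0,0,0]
After op 3 (push 9): stack=[9] mem=[19,0,0,0]
After op 4 (STO M2): stack=[empty] mem=[19,0,9,0]
After op 5 (push 14): stack=[14] mem=[19,0,9,0]
After op 6 (STO M1): stack=[empty] mem=[19,14,9,0]
After op 7 (push 10): stack=[10] mem=[19,14,9,0]

[10]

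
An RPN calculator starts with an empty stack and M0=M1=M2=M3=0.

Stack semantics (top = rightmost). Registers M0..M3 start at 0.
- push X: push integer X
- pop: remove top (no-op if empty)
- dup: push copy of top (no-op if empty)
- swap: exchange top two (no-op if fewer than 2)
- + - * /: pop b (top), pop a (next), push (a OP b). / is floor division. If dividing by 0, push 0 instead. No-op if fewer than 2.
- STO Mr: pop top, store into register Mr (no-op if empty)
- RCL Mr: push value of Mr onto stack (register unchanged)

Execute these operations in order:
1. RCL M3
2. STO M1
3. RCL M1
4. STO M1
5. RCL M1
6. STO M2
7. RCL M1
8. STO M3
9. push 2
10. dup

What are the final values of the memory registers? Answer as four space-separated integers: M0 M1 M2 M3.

After op 1 (RCL M3): stack=[0] mem=[0,0,0,0]
After op 2 (STO M1): stack=[empty] mem=[0,0,0,0]
After op 3 (RCL M1): stack=[0] mem=[0,0,0,0]
After op 4 (STO M1): stack=[empty] mem=[0,0,0,0]
After op 5 (RCL M1): stack=[0] mem=[0,0,0,0]
After op 6 (STO M2): stack=[empty] mem=[0,0,0,0]
After op 7 (RCL M1): stack=[0] mem=[0,0,0,0]
After op 8 (STO M3): stack=[empty] mem=[0,0,0,0]
After op 9 (push 2): stack=[2] mem=[0,0,0,0]
After op 10 (dup): stack=[2,2] mem=[0,0,0,0]

Answer: 0 0 0 0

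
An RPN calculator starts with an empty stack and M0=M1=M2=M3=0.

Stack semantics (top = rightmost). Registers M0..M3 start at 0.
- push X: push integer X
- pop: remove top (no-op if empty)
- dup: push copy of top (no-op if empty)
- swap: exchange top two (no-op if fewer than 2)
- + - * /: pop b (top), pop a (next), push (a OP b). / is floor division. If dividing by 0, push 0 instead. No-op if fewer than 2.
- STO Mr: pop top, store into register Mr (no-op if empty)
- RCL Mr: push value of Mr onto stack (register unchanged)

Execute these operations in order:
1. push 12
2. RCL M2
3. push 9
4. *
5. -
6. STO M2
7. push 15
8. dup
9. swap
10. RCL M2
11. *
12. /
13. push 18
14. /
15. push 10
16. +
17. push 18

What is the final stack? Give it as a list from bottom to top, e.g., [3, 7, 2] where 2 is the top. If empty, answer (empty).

After op 1 (push 12): stack=[12] mem=[0,0,0,0]
After op 2 (RCL M2): stack=[12,0] mem=[0,0,0,0]
After op 3 (push 9): stack=[12,0,9] mem=[0,0,0,0]
After op 4 (*): stack=[12,0] mem=[0,0,0,0]
After op 5 (-): stack=[12] mem=[0,0,0,0]
After op 6 (STO M2): stack=[empty] mem=[0,0,12,0]
After op 7 (push 15): stack=[15] mem=[0,0,12,0]
After op 8 (dup): stack=[15,15] mem=[0,0,12,0]
After op 9 (swap): stack=[15,15] mem=[0,0,12,0]
After op 10 (RCL M2): stack=[15,15,12] mem=[0,0,12,0]
After op 11 (*): stack=[15,180] mem=[0,0,12,0]
After op 12 (/): stack=[0] mem=[0,0,12,0]
After op 13 (push 18): stack=[0,18] mem=[0,0,12,0]
After op 14 (/): stack=[0] mem=[0,0,12,0]
After op 15 (push 10): stack=[0,10] mem=[0,0,12,0]
After op 16 (+): stack=[10] mem=[0,0,12,0]
After op 17 (push 18): stack=[10,18] mem=[0,0,12,0]

Answer: [10, 18]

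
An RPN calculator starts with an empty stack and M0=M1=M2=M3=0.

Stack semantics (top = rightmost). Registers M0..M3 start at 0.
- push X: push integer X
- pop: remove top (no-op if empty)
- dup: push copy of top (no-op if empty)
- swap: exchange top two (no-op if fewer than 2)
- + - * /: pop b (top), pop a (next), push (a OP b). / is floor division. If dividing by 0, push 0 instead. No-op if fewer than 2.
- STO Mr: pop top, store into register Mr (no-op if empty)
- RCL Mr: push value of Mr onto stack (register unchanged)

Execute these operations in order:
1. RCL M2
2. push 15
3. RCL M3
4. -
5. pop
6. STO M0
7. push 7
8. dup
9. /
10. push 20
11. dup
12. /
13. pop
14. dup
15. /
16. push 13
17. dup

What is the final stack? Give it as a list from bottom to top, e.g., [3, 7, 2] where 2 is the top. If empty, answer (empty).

After op 1 (RCL M2): stack=[0] mem=[0,0,0,0]
After op 2 (push 15): stack=[0,15] mem=[0,0,0,0]
After op 3 (RCL M3): stack=[0,15,0] mem=[0,0,0,0]
After op 4 (-): stack=[0,15] mem=[0,0,0,0]
After op 5 (pop): stack=[0] mem=[0,0,0,0]
After op 6 (STO M0): stack=[empty] mem=[0,0,0,0]
After op 7 (push 7): stack=[7] mem=[0,0,0,0]
After op 8 (dup): stack=[7,7] mem=[0,0,0,0]
After op 9 (/): stack=[1] mem=[0,0,0,0]
After op 10 (push 20): stack=[1,20] mem=[0,0,0,0]
After op 11 (dup): stack=[1,20,20] mem=[0,0,0,0]
After op 12 (/): stack=[1,1] mem=[0,0,0,0]
After op 13 (pop): stack=[1] mem=[0,0,0,0]
After op 14 (dup): stack=[1,1] mem=[0,0,0,0]
After op 15 (/): stack=[1] mem=[0,0,0,0]
After op 16 (push 13): stack=[1,13] mem=[0,0,0,0]
After op 17 (dup): stack=[1,13,13] mem=[0,0,0,0]

Answer: [1, 13, 13]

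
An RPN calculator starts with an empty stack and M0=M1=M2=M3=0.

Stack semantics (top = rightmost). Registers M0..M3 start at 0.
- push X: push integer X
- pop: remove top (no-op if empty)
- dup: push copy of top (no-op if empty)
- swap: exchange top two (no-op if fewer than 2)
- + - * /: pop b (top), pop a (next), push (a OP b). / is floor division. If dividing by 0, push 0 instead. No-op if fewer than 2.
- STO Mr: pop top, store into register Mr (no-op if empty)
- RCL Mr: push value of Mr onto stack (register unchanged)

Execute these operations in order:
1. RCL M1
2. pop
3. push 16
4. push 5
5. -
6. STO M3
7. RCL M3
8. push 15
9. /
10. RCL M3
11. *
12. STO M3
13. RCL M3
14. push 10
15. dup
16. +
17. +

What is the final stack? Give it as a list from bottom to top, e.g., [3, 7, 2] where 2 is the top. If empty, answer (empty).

After op 1 (RCL M1): stack=[0] mem=[0,0,0,0]
After op 2 (pop): stack=[empty] mem=[0,0,0,0]
After op 3 (push 16): stack=[16] mem=[0,0,0,0]
After op 4 (push 5): stack=[16,5] mem=[0,0,0,0]
After op 5 (-): stack=[11] mem=[0,0,0,0]
After op 6 (STO M3): stack=[empty] mem=[0,0,0,11]
After op 7 (RCL M3): stack=[11] mem=[0,0,0,11]
After op 8 (push 15): stack=[11,15] mem=[0,0,0,11]
After op 9 (/): stack=[0] mem=[0,0,0,11]
After op 10 (RCL M3): stack=[0,11] mem=[0,0,0,11]
After op 11 (*): stack=[0] mem=[0,0,0,11]
After op 12 (STO M3): stack=[empty] mem=[0,0,0,0]
After op 13 (RCL M3): stack=[0] mem=[0,0,0,0]
After op 14 (push 10): stack=[0,10] mem=[0,0,0,0]
After op 15 (dup): stack=[0,10,10] mem=[0,0,0,0]
After op 16 (+): stack=[0,20] mem=[0,0,0,0]
After op 17 (+): stack=[20] mem=[0,0,0,0]

Answer: [20]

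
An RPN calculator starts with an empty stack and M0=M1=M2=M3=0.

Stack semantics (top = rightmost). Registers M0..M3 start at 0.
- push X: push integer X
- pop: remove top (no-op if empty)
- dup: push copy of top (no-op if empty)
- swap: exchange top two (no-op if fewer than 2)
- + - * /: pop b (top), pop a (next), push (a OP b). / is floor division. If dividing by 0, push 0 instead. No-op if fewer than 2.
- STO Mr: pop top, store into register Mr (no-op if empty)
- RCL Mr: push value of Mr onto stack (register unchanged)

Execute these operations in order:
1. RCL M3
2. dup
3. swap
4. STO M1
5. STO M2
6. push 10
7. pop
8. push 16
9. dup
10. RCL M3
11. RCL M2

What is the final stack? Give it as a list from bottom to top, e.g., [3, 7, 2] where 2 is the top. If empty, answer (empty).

After op 1 (RCL M3): stack=[0] mem=[0,0,0,0]
After op 2 (dup): stack=[0,0] mem=[0,0,0,0]
After op 3 (swap): stack=[0,0] mem=[0,0,0,0]
After op 4 (STO M1): stack=[0] mem=[0,0,0,0]
After op 5 (STO M2): stack=[empty] mem=[0,0,0,0]
After op 6 (push 10): stack=[10] mem=[0,0,0,0]
After op 7 (pop): stack=[empty] mem=[0,0,0,0]
After op 8 (push 16): stack=[16] mem=[0,0,0,0]
After op 9 (dup): stack=[16,16] mem=[0,0,0,0]
After op 10 (RCL M3): stack=[16,16,0] mem=[0,0,0,0]
After op 11 (RCL M2): stack=[16,16,0,0] mem=[0,0,0,0]

Answer: [16, 16, 0, 0]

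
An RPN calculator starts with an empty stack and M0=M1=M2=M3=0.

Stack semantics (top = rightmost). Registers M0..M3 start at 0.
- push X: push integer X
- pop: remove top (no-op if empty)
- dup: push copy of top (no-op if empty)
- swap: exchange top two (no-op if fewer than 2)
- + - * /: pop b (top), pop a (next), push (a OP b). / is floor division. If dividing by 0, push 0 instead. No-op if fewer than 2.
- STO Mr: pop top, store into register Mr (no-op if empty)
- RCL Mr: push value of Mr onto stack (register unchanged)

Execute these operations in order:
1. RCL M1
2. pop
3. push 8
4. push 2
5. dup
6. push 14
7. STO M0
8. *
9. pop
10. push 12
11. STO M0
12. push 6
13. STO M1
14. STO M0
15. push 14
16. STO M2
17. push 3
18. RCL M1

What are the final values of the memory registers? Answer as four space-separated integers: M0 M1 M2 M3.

Answer: 8 6 14 0

Derivation:
After op 1 (RCL M1): stack=[0] mem=[0,0,0,0]
After op 2 (pop): stack=[empty] mem=[0,0,0,0]
After op 3 (push 8): stack=[8] mem=[0,0,0,0]
After op 4 (push 2): stack=[8,2] mem=[0,0,0,0]
After op 5 (dup): stack=[8,2,2] mem=[0,0,0,0]
After op 6 (push 14): stack=[8,2,2,14] mem=[0,0,0,0]
After op 7 (STO M0): stack=[8,2,2] mem=[14,0,0,0]
After op 8 (*): stack=[8,4] mem=[14,0,0,0]
After op 9 (pop): stack=[8] mem=[14,0,0,0]
After op 10 (push 12): stack=[8,12] mem=[14,0,0,0]
After op 11 (STO M0): stack=[8] mem=[12,0,0,0]
After op 12 (push 6): stack=[8,6] mem=[12,0,0,0]
After op 13 (STO M1): stack=[8] mem=[12,6,0,0]
After op 14 (STO M0): stack=[empty] mem=[8,6,0,0]
After op 15 (push 14): stack=[14] mem=[8,6,0,0]
After op 16 (STO M2): stack=[empty] mem=[8,6,14,0]
After op 17 (push 3): stack=[3] mem=[8,6,14,0]
After op 18 (RCL M1): stack=[3,6] mem=[8,6,14,0]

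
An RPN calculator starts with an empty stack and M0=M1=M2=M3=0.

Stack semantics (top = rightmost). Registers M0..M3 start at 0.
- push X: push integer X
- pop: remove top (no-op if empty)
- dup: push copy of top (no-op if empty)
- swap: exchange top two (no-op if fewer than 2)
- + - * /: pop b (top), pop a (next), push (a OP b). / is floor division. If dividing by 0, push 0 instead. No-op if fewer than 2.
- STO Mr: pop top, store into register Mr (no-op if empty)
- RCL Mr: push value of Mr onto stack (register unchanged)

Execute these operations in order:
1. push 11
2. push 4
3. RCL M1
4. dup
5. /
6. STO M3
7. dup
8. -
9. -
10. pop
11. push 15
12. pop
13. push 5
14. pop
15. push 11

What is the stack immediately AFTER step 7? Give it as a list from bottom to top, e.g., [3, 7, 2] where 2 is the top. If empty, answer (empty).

After op 1 (push 11): stack=[11] mem=[0,0,0,0]
After op 2 (push 4): stack=[11,4] mem=[0,0,0,0]
After op 3 (RCL M1): stack=[11,4,0] mem=[0,0,0,0]
After op 4 (dup): stack=[11,4,0,0] mem=[0,0,0,0]
After op 5 (/): stack=[11,4,0] mem=[0,0,0,0]
After op 6 (STO M3): stack=[11,4] mem=[0,0,0,0]
After op 7 (dup): stack=[11,4,4] mem=[0,0,0,0]

[11, 4, 4]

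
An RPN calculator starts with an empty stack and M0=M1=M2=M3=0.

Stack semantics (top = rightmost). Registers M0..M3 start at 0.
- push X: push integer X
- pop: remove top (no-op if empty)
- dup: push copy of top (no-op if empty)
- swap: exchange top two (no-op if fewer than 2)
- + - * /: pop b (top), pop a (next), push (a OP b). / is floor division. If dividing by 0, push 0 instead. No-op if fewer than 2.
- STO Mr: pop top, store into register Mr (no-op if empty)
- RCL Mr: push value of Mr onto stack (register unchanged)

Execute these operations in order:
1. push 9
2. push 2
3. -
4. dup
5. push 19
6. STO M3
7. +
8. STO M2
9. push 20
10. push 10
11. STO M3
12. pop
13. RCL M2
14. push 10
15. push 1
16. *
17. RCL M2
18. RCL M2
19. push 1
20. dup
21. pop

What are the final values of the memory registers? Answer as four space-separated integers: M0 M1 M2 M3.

After op 1 (push 9): stack=[9] mem=[0,0,0,0]
After op 2 (push 2): stack=[9,2] mem=[0,0,0,0]
After op 3 (-): stack=[7] mem=[0,0,0,0]
After op 4 (dup): stack=[7,7] mem=[0,0,0,0]
After op 5 (push 19): stack=[7,7,19] mem=[0,0,0,0]
After op 6 (STO M3): stack=[7,7] mem=[0,0,0,19]
After op 7 (+): stack=[14] mem=[0,0,0,19]
After op 8 (STO M2): stack=[empty] mem=[0,0,14,19]
After op 9 (push 20): stack=[20] mem=[0,0,14,19]
After op 10 (push 10): stack=[20,10] mem=[0,0,14,19]
After op 11 (STO M3): stack=[20] mem=[0,0,14,10]
After op 12 (pop): stack=[empty] mem=[0,0,14,10]
After op 13 (RCL M2): stack=[14] mem=[0,0,14,10]
After op 14 (push 10): stack=[14,10] mem=[0,0,14,10]
After op 15 (push 1): stack=[14,10,1] mem=[0,0,14,10]
After op 16 (*): stack=[14,10] mem=[0,0,14,10]
After op 17 (RCL M2): stack=[14,10,14] mem=[0,0,14,10]
After op 18 (RCL M2): stack=[14,10,14,14] mem=[0,0,14,10]
After op 19 (push 1): stack=[14,10,14,14,1] mem=[0,0,14,10]
After op 20 (dup): stack=[14,10,14,14,1,1] mem=[0,0,14,10]
After op 21 (pop): stack=[14,10,14,14,1] mem=[0,0,14,10]

Answer: 0 0 14 10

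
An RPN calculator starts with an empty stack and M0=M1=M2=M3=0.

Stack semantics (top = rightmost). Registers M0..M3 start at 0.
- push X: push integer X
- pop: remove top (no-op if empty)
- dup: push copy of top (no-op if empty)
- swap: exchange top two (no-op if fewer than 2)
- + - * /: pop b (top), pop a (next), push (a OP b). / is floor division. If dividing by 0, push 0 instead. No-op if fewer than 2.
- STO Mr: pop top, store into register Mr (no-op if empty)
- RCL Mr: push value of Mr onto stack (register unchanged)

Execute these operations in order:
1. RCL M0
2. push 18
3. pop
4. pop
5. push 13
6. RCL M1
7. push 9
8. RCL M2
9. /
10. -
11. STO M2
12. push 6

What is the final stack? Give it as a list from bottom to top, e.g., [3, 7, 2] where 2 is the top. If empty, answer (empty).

After op 1 (RCL M0): stack=[0] mem=[0,0,0,0]
After op 2 (push 18): stack=[0,18] mem=[0,0,0,0]
After op 3 (pop): stack=[0] mem=[0,0,0,0]
After op 4 (pop): stack=[empty] mem=[0,0,0,0]
After op 5 (push 13): stack=[13] mem=[0,0,0,0]
After op 6 (RCL M1): stack=[13,0] mem=[0,0,0,0]
After op 7 (push 9): stack=[13,0,9] mem=[0,0,0,0]
After op 8 (RCL M2): stack=[13,0,9,0] mem=[0,0,0,0]
After op 9 (/): stack=[13,0,0] mem=[0,0,0,0]
After op 10 (-): stack=[13,0] mem=[0,0,0,0]
After op 11 (STO M2): stack=[13] mem=[0,0,0,0]
After op 12 (push 6): stack=[13,6] mem=[0,0,0,0]

Answer: [13, 6]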